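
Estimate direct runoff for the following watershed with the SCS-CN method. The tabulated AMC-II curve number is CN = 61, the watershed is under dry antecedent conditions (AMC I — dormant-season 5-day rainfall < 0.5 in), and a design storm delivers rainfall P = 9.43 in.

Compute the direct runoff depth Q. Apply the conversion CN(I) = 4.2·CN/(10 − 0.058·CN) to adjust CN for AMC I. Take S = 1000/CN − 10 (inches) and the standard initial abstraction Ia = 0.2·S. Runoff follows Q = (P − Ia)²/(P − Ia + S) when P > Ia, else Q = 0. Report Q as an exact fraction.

Dry (AMC I): CN(I) = 4.2·61/(10 − 0.058·61) = (1281/5)/(3231/500) = 42700/1077 ≈ 39.647
S = 1000/(42700/1077) − 10 = 6500/427 in ≈ 15.222 in
Initial abstraction Ia = S/5 = (6500/427)/5 = 1300/427 ≈ 3.044 in
Excess rainfall: 9.430 − 3.044 = 6.386 in; P > Ia so Q > 0
Q = (272661/42700)²/((272661/42700) + 6500/427) = (74344020921/1823290000)/(922661/42700) = 74344020921/39397624700 in ≈ 1.887 in

Q = 74344020921/39397624700 in ≈ 1.887 in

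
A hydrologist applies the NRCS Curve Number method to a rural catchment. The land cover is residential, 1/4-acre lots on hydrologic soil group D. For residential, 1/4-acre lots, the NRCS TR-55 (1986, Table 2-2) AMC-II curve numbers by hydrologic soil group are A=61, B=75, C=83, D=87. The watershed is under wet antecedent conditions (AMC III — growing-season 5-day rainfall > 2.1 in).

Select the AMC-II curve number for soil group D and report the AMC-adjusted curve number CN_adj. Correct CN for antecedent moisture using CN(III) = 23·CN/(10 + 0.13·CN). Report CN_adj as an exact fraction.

CN_adj = 200100/2131 ≈ 93.900

NRCS table: residential, 1/4-acre lots, soil group D → CN(II) = 87
Wet (AMC III): CN(III) = 23·87/(10 + 0.13·87) = 2001/(2131/100) = 200100/2131 ≈ 93.900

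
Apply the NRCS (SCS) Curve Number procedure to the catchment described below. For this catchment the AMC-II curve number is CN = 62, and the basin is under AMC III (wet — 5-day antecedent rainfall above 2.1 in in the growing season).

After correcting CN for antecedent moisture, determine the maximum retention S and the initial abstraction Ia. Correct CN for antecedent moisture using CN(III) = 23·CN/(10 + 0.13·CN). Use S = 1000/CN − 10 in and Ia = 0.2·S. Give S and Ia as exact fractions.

S = 1900/713 in ≈ 2.665 in; Ia = 380/713 in ≈ 0.533 in

CN(III) from CN(II)=62: (23·62)/(10 + 0.13·62) = 71300/903 ≈ 78.959
Max retention: S = 1000/(71300/903) − 10 = 1900/713 in (≈ 2.665 in)
Ia = 0.2·(1900/713) = 380/713 in ≈ 0.533 in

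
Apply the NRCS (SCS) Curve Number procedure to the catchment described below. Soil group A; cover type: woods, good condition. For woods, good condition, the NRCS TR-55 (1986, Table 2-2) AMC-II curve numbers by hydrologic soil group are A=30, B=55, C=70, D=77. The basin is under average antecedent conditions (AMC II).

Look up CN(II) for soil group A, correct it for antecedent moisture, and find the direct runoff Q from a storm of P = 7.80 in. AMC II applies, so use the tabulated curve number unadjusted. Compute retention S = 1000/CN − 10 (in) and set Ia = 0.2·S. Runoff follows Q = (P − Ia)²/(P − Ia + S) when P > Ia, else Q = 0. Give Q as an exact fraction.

Q = 2209/5955 in ≈ 0.371 in

NRCS table: woods, good condition, soil group A → CN(II) = 30
Average conditions: CN = 30 (no AMC adjustment).
Max retention: S = 1000/30 − 10 = 70/3 in (≈ 23.333 in)
Initial abstraction Ia = S/5 = (70/3)/5 = 14/3 ≈ 4.667 in
Since P=7.800 > Ia=4.667: effective rainfall P−Ia = 47/15 in
Q = (47/15)²/((47/15) + 70/3) = (2209/225)/(397/15) = 2209/5955 in ≈ 0.371 in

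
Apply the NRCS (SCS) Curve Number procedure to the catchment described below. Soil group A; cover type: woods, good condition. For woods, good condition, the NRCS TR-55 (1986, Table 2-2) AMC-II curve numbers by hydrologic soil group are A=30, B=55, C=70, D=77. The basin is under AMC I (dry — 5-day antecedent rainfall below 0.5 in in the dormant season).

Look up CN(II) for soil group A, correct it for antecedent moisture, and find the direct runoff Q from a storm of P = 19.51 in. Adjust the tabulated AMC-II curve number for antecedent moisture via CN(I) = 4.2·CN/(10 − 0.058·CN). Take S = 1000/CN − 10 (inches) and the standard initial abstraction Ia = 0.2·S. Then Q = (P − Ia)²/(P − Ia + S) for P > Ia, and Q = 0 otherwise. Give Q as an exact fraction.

Q = 57138481/51803100 in ≈ 1.103 in

NRCS table: woods, good condition, soil group A → CN(II) = 30
Adjust CN=30 to AMC I: 4.2·30/(10 − 0.058·30) → 126 ÷ (413/50) = 900/59 ≈ 15.254
Retention S: 1000/CN − 10 with CN=15.254 → S = 500/9 ≈ 55.556 in
Ia = 0.2S: 0.2·55.556 = 11.111 in (exactly 100/9)
P − Ia = 19.510 − 11.111 = 7559/900 ≈ 8.399 in (> 0, runoff occurs)
Q = (7559/900)²/((7559/900) + 500/9) = (57138481/810000)/(57559/900) = 57138481/51803100 in ≈ 1.103 in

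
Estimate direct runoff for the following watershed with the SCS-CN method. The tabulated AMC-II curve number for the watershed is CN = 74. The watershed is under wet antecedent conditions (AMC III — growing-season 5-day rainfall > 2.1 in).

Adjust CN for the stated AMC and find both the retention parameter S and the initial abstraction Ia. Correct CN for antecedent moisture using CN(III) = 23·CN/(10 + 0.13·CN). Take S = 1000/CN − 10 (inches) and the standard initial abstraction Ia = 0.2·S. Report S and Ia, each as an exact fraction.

Wet (AMC III): CN(III) = 23·74/(10 + 0.13·74) = 1702/(981/50) = 85100/981 ≈ 86.748
Retention S: 1000/CN − 10 with CN=86.748 → S = 1300/851 ≈ 1.528 in
Ia = 0.2S: 0.2·1.528 = 0.306 in (exactly 260/851)

S = 1300/851 in ≈ 1.528 in; Ia = 260/851 in ≈ 0.306 in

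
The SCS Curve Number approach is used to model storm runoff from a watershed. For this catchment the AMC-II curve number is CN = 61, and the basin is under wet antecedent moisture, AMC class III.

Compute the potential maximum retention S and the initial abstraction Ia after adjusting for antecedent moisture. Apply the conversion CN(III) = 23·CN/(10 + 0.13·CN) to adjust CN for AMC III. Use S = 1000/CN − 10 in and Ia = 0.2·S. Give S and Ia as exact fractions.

S = 3900/1403 in ≈ 2.780 in; Ia = 780/1403 in ≈ 0.556 in

Adjust CN=61 to AMC III: 23·61/(10 + 0.13·61) → 1403 ÷ (1793/100) = 140300/1793 ≈ 78.249
Max retention: S = 1000/(140300/1793) − 10 = 3900/1403 in (≈ 2.780 in)
Ia = 0.2·(3900/1403) = 780/1403 in ≈ 0.556 in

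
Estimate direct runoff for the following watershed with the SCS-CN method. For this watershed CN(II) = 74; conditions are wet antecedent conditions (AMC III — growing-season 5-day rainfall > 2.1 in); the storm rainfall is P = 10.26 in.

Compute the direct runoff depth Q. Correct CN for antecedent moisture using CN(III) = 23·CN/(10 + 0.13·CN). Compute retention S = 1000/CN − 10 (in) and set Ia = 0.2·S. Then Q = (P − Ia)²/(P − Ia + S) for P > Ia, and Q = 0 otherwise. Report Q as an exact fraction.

Adjust CN=74 to AMC III: 23·74/(10 + 0.13·74) → 1702 ÷ (981/50) = 85100/981 ≈ 86.748
S = 1000/(85100/981) − 10 = 1300/851 in ≈ 1.528 in
Initial abstraction Ia = S/5 = (1300/851)/5 = 260/851 ≈ 0.306 in
Since P=10.260 > Ia=0.306: effective rainfall P−Ia = 423563/42550 in
Q = (423563/42550)²/((423563/42550) + 1300/851) = (179405614969/1810502500)/(488563/42550) = 179405614969/20788355650 in ≈ 8.630 in

Q = 179405614969/20788355650 in ≈ 8.630 in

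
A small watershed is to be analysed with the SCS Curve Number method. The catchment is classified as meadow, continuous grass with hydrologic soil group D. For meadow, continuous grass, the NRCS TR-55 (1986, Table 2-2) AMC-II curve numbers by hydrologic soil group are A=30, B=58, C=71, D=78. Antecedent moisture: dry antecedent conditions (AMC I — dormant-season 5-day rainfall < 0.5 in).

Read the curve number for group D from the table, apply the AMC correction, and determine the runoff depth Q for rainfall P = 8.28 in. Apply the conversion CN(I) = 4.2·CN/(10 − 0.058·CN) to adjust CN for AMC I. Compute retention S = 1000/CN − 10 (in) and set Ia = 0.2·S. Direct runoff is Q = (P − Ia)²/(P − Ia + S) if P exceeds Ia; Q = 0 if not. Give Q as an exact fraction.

Q = 20173373089/5723438175 in ≈ 3.525 in

NRCS table: meadow, continuous grass, soil group D → CN(II) = 78
Adjust CN=78 to AMC I: 4.2·78/(10 − 0.058·78) → (1638/5) ÷ (1369/250) = 81900/1369 ≈ 59.825
Max retention: S = 1000/(81900/1369) − 10 = 5500/819 in (≈ 6.716 in)
Ia = 0.2·(5500/819) = 1100/819 in ≈ 1.343 in
Since P=8.280 > Ia=1.343: effective rainfall P−Ia = 142033/20475 in
Runoff Q = (P−Ia)²/(P−Ia+S) = (6.937)²/(6.937+6.716) = 20173373089/5723438175 ≈ 3.525 in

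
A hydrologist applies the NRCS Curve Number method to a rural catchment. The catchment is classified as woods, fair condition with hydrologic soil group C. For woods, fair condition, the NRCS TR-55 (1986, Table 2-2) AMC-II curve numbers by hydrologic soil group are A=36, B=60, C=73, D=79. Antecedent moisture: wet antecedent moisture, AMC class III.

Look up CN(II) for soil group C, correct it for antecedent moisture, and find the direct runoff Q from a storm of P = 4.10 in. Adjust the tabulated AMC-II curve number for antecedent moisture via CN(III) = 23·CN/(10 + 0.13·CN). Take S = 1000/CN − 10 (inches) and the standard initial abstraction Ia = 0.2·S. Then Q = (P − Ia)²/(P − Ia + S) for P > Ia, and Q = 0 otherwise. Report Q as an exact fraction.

NRCS table: woods, fair condition, soil group C → CN(II) = 73
CN(III) from CN(II)=73: (23·73)/(10 + 0.13·73) = 167900/1949 ≈ 86.147
Retention S: 1000/CN − 10 with CN=86.147 → S = 2700/1679 ≈ 1.608 in
Ia = 0.2·(2700/1679) = 540/1679 in ≈ 0.322 in
Excess rainfall: 4.100 − 0.322 = 3.778 in; P > Ia so Q > 0
Q = (63439/16790)²/((63439/16790) + 2700/1679) = (4024506721/281904100)/(90439/16790) = 4024506721/1518470810 in ≈ 2.650 in

Q = 4024506721/1518470810 in ≈ 2.650 in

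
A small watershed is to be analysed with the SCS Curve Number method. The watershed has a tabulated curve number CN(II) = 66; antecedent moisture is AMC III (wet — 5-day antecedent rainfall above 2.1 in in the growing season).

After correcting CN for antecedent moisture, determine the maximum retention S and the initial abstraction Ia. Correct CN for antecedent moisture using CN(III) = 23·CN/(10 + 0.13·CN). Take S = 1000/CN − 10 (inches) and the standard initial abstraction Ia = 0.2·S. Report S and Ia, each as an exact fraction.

Adjust CN=66 to AMC III: 23·66/(10 + 0.13·66) → 1518 ÷ (929/50) = 75900/929 ≈ 81.701
S = 1000/(75900/929) − 10 = 1700/759 in ≈ 2.240 in
Ia = 0.2S: 0.2·2.240 = 0.448 in (exactly 340/759)

S = 1700/759 in ≈ 2.240 in; Ia = 340/759 in ≈ 0.448 in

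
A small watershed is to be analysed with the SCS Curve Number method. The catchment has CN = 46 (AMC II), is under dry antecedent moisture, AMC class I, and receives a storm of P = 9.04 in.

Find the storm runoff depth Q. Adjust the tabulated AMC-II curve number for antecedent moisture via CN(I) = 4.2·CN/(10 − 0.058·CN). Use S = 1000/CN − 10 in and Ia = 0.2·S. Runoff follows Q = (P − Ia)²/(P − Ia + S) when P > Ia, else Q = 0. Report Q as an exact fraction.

Q = 96410498/254351825 in ≈ 0.379 in

CN(I) from CN(II)=46: (4.2·46)/(10 − 0.058·46) = 16100/611 ≈ 26.350
S = 1000/(16100/611) − 10 = 4500/161 in ≈ 27.950 in
Initial abstraction Ia = S/5 = (4500/161)/5 = 900/161 ≈ 5.590 in
P − Ia = 9.040 − 5.590 = 13886/4025 ≈ 3.450 in (> 0, runoff occurs)
Q: (13886/4025)² ÷ (126386/4025) = 96410498/254351825 in (≈ 0.379 in)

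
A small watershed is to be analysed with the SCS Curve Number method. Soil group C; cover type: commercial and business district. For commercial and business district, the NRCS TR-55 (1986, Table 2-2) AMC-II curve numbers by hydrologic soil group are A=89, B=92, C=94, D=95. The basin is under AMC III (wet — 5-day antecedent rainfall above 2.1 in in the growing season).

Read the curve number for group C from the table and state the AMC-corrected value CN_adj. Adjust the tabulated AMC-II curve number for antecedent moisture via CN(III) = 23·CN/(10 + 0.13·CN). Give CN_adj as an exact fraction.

NRCS table: commercial and business district, soil group C → CN(II) = 94
Wet (AMC III): CN(III) = 23·94/(10 + 0.13·94) = 2162/(1111/50) = 108100/1111 ≈ 97.300

CN_adj = 108100/1111 ≈ 97.300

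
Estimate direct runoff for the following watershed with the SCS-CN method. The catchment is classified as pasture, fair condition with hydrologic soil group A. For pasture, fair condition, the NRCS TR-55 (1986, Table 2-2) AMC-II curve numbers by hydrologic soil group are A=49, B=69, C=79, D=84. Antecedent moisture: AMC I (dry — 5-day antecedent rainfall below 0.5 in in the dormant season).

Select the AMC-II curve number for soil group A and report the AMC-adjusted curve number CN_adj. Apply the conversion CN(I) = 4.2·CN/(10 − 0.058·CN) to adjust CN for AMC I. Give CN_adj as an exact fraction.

NRCS table: pasture, fair condition, soil group A → CN(II) = 49
CN(I) from CN(II)=49: (4.2·49)/(10 − 0.058·49) = 34300/1193 ≈ 28.751

CN_adj = 34300/1193 ≈ 28.751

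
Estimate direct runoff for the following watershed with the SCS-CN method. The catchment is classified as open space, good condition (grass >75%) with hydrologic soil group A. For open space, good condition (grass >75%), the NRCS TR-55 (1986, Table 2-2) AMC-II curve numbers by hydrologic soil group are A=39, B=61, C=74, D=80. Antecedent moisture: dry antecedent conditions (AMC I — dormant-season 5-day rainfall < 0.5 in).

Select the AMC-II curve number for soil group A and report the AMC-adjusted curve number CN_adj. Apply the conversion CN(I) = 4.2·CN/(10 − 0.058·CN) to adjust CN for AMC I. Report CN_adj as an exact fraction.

NRCS table: open space, good condition (grass >75%), soil group A → CN(II) = 39
CN(I) from CN(II)=39: (4.2·39)/(10 − 0.058·39) = 81900/3869 ≈ 21.168

CN_adj = 81900/3869 ≈ 21.168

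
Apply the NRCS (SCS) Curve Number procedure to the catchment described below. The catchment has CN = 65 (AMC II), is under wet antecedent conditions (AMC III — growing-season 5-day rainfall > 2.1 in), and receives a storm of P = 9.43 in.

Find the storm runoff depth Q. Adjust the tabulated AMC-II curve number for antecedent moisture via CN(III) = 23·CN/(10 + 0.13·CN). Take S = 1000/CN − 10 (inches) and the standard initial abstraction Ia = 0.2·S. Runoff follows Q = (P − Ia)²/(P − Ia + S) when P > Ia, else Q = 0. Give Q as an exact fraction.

CN(III) from CN(II)=65: (23·65)/(10 + 0.13·65) = 29900/369 ≈ 81.030
Retention S: 1000/CN − 10 with CN=81.030 → S = 700/299 ≈ 2.341 in
Ia = 0.2S: 0.2·2.341 = 0.468 in (exactly 140/299)
Excess rainfall: 9.430 − 0.468 = 8.962 in; P > Ia so Q > 0
Q: (267957/29900)² ÷ (337957/29900) = 71800953849/10104914300 in (≈ 7.106 in)

Q = 71800953849/10104914300 in ≈ 7.106 in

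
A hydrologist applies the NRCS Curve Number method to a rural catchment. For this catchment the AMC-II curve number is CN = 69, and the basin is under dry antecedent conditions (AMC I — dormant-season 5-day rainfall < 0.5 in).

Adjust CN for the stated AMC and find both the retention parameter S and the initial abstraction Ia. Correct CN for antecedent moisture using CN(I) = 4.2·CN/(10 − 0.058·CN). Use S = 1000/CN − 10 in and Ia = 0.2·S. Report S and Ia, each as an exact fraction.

Dry (AMC I): CN(I) = 4.2·69/(10 − 0.058·69) = (1449/5)/(2999/500) = 144900/2999 ≈ 48.316
Retention S: 1000/CN − 10 with CN=48.316 → S = 15500/1449 ≈ 10.697 in
Initial abstraction Ia = S/5 = (15500/1449)/5 = 3100/1449 ≈ 2.139 in

S = 15500/1449 in ≈ 10.697 in; Ia = 3100/1449 in ≈ 2.139 in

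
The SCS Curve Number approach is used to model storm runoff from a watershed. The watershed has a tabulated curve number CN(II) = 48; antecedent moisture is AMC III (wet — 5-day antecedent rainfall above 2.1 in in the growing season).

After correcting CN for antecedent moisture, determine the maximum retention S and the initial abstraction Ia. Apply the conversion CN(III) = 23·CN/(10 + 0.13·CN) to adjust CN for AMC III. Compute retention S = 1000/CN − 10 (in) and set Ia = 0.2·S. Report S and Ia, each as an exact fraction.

S = 325/69 in ≈ 4.710 in; Ia = 65/69 in ≈ 0.942 in

Adjust CN=48 to AMC III: 23·48/(10 + 0.13·48) → 1104 ÷ (406/25) = 13800/203 ≈ 67.980
Retention S: 1000/CN − 10 with CN=67.980 → S = 325/69 ≈ 4.710 in
Ia = 0.2S: 0.2·4.710 = 0.942 in (exactly 65/69)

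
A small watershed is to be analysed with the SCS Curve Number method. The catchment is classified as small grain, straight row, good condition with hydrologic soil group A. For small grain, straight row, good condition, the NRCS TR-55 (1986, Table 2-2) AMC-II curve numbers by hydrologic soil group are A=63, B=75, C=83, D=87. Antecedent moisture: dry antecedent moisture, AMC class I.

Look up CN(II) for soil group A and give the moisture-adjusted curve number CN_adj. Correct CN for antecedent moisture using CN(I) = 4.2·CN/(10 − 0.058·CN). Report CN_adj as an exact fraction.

CN_adj = 132300/3173 ≈ 41.696

NRCS table: small grain, straight row, good condition, soil group A → CN(II) = 63
CN(I) from CN(II)=63: (4.2·63)/(10 − 0.058·63) = 132300/3173 ≈ 41.696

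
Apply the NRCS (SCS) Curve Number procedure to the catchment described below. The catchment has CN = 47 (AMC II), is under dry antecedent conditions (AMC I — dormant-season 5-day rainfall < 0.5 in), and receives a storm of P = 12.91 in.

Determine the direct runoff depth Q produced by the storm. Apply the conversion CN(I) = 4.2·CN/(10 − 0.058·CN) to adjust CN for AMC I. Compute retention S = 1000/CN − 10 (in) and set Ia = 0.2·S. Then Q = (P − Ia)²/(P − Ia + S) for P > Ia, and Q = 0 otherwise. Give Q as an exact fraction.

Dry (AMC I): CN(I) = 4.2·47/(10 − 0.058·47) = (987/5)/(3637/500) = 98700/3637 ≈ 27.138
Retention S: 1000/CN − 10 with CN=27.138 → S = 26500/987 ≈ 26.849 in
Ia = 0.2S: 0.2·26.849 = 5.370 in (exactly 5300/987)
Since P=12.910 > Ia=5.370: effective rainfall P−Ia = 744217/98700 in
Q = (744217/98700)²/((744217/98700) + 26500/987) = (553858943089/9741690000)/(3394217/98700) = 553858943089/335009217900 in ≈ 1.653 in

Q = 553858943089/335009217900 in ≈ 1.653 in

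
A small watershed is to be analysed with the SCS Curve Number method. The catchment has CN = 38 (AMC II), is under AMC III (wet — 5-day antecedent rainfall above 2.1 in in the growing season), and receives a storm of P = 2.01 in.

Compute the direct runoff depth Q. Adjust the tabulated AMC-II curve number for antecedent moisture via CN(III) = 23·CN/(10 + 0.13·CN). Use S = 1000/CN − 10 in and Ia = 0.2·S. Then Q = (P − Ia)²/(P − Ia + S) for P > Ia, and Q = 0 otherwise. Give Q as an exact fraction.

Adjust CN=38 to AMC III: 23·38/(10 + 0.13·38) → 874 ÷ (747/50) = 43700/747 ≈ 58.501
Retention S: 1000/CN − 10 with CN=58.501 → S = 3100/437 ≈ 7.094 in
Ia = 0.2S: 0.2·7.094 = 1.419 in (exactly 620/437)
Since P=2.010 > Ia=1.419: effective rainfall P−Ia = 25837/43700 in
Q: (25837/43700)² ÷ (335837/43700) = 667550569/14676076900 in (≈ 0.045 in)

Q = 667550569/14676076900 in ≈ 0.045 in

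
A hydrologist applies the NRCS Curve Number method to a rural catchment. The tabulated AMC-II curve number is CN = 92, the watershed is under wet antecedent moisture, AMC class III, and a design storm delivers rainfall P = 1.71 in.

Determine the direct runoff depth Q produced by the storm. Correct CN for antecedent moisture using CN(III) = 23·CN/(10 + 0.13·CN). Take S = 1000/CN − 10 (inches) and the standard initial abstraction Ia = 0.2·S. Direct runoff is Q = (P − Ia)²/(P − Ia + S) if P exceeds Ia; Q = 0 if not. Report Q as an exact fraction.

Wet (AMC III): CN(III) = 23·92/(10 + 0.13·92) = 2116/(549/25) = 52900/549 ≈ 96.357
Retention S: 1000/CN − 10 with CN=96.357 → S = 200/529 ≈ 0.378 in
Ia = 0.2S: 0.2·0.378 = 0.076 in (exactly 40/529)
P − Ia = 1.710 − 0.076 = 86459/52900 ≈ 1.634 in (> 0, runoff occurs)
Q: (86459/52900)² ÷ (106459/52900) = 7475158681/5631681100 in (≈ 1.327 in)

Q = 7475158681/5631681100 in ≈ 1.327 in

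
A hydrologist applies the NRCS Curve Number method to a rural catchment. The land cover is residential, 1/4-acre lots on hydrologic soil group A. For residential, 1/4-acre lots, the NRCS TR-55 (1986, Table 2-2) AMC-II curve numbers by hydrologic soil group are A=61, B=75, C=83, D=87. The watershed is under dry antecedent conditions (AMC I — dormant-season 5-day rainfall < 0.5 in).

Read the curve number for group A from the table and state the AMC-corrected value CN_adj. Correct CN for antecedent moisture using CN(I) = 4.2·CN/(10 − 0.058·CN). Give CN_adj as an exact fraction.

NRCS table: residential, 1/4-acre lots, soil group A → CN(II) = 61
CN(I) from CN(II)=61: (4.2·61)/(10 − 0.058·61) = 42700/1077 ≈ 39.647

CN_adj = 42700/1077 ≈ 39.647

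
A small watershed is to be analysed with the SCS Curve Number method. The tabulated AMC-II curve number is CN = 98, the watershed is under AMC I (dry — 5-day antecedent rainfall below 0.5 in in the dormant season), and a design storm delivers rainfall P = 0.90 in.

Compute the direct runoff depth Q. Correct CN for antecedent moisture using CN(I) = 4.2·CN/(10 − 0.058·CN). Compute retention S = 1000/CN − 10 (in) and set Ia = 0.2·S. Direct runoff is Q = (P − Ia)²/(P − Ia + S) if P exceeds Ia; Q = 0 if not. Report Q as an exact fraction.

Q = 68244121/136455690 in ≈ 0.500 in

Adjust CN=98 to AMC I: 4.2·98/(10 − 0.058·98) → (2058/5) ÷ (1079/250) = 102900/1079 ≈ 95.366
Retention S: 1000/CN − 10 with CN=95.366 → S = 500/1029 ≈ 0.486 in
Initial abstraction Ia = S/5 = (500/1029)/5 = 100/1029 ≈ 0.097 in
P − Ia = 0.900 − 0.097 = 8261/10290 ≈ 0.803 in (> 0, runoff occurs)
Q: (8261/10290)² ÷ (13261/10290) = 68244121/136455690 in (≈ 0.500 in)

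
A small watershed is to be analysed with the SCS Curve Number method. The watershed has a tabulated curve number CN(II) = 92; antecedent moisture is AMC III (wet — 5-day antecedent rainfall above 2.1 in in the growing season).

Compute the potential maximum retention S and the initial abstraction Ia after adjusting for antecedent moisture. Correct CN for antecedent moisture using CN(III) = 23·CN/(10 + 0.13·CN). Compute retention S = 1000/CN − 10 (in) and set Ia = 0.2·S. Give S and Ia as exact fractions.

Wet (AMC III): CN(III) = 23·92/(10 + 0.13·92) = 2116/(549/25) = 52900/549 ≈ 96.357
S = 1000/(52900/549) − 10 = 200/529 in ≈ 0.378 in
Ia = 0.2S: 0.2·0.378 = 0.076 in (exactly 40/529)

S = 200/529 in ≈ 0.378 in; Ia = 40/529 in ≈ 0.076 in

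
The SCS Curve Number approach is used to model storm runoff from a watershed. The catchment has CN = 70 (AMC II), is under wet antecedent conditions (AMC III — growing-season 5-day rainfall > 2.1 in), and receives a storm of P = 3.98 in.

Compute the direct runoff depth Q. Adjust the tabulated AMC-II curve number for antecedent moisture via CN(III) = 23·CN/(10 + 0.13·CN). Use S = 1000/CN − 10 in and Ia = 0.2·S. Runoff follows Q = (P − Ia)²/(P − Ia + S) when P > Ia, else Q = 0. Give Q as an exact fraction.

Q = 843263521/354513950 in ≈ 2.379 in

Wet (AMC III): CN(III) = 23·70/(10 + 0.13·70) = 1610/(191/10) = 16100/191 ≈ 84.293
Retention S: 1000/CN − 10 with CN=84.293 → S = 300/161 ≈ 1.863 in
Ia = 0.2·(300/161) = 60/161 in ≈ 0.373 in
Excess rainfall: 3.980 − 0.373 = 3.607 in; P > Ia so Q > 0
Runoff Q = (P−Ia)²/(P−Ia+S) = (3.607)²/(3.607+1.863) = 843263521/354513950 ≈ 2.379 in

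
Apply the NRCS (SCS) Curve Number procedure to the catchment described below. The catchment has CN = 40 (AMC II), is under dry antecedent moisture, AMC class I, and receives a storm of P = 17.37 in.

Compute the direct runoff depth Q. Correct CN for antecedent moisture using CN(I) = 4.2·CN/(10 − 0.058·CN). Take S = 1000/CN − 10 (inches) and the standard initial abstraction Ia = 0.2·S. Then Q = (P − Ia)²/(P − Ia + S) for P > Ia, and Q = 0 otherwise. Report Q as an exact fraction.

Dry (AMC I): CN(I) = 4.2·40/(10 − 0.058·40) = 168/(192/25) = 175/8 ≈ 21.875
Max retention: S = 1000/(175/8) − 10 = 250/7 in (≈ 35.714 in)
Initial abstraction Ia = S/5 = (250/7)/5 = 50/7 ≈ 7.143 in
Excess rainfall: 17.370 − 7.143 = 10.227 in; P > Ia so Q > 0
Runoff Q = (P−Ia)²/(P−Ia+S) = (10.227)²/(10.227+35.714) = 51251281/22511300 ≈ 2.277 in

Q = 51251281/22511300 in ≈ 2.277 in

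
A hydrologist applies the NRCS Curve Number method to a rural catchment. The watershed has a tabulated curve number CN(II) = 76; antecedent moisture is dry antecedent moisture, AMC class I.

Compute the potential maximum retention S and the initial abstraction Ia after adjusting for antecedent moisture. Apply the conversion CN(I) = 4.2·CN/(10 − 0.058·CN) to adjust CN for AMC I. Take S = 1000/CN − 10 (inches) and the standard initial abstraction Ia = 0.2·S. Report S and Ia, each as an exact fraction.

S = 1000/133 in ≈ 7.519 in; Ia = 200/133 in ≈ 1.504 in

CN(I) from CN(II)=76: (4.2·76)/(10 − 0.058·76) = 13300/233 ≈ 57.082
Max retention: S = 1000/(13300/233) − 10 = 1000/133 in (≈ 7.519 in)
Ia = 0.2·(1000/133) = 200/133 in ≈ 1.504 in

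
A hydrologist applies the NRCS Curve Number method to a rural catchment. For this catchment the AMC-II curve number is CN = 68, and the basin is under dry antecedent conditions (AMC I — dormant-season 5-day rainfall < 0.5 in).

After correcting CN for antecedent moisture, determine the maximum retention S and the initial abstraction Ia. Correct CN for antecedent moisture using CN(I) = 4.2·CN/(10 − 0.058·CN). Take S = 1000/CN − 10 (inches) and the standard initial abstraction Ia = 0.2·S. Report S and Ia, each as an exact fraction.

S = 4000/357 in ≈ 11.204 in; Ia = 800/357 in ≈ 2.241 in

Adjust CN=68 to AMC I: 4.2·68/(10 − 0.058·68) → (1428/5) ÷ (757/125) = 35700/757 ≈ 47.160
Retention S: 1000/CN − 10 with CN=47.160 → S = 4000/357 ≈ 11.204 in
Initial abstraction Ia = S/5 = (4000/357)/5 = 800/357 ≈ 2.241 in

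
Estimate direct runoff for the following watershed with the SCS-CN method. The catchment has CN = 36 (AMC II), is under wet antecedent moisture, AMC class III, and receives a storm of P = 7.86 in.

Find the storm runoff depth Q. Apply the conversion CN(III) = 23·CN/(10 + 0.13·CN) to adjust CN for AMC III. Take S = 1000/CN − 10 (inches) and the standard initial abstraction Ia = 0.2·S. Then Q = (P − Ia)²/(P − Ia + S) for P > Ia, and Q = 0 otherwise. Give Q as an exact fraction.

Q = 4270753201/1504382850 in ≈ 2.839 in

CN(III) from CN(II)=36: (23·36)/(10 + 0.13·36) = 20700/367 ≈ 56.403
Retention S: 1000/CN − 10 with CN=56.403 → S = 1600/207 ≈ 7.729 in
Initial abstraction Ia = S/5 = (1600/207)/5 = 320/207 ≈ 1.546 in
Since P=7.860 > Ia=1.546: effective rainfall P−Ia = 65351/10350 in
Q = (65351/10350)²/((65351/10350) + 1600/207) = (4270753201/107122500)/(145351/10350) = 4270753201/1504382850 in ≈ 2.839 in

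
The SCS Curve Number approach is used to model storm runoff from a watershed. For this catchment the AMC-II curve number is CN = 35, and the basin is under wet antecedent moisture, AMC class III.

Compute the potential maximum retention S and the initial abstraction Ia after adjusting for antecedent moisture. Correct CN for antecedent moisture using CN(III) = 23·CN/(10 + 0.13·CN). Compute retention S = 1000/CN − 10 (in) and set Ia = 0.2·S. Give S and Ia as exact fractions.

Adjust CN=35 to AMC III: 23·35/(10 + 0.13·35) → 805 ÷ (291/20) = 16100/291 ≈ 55.326
Retention S: 1000/CN − 10 with CN=55.326 → S = 1300/161 ≈ 8.075 in
Ia = 0.2·(1300/161) = 260/161 in ≈ 1.615 in

S = 1300/161 in ≈ 8.075 in; Ia = 260/161 in ≈ 1.615 in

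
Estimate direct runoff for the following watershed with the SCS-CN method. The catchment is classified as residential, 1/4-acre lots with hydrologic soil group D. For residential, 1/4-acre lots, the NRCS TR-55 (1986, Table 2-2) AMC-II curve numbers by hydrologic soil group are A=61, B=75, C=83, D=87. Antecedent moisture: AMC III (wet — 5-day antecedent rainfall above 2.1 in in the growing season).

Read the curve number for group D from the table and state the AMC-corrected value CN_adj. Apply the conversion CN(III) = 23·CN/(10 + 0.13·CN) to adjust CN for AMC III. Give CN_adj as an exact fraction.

CN_adj = 200100/2131 ≈ 93.900

NRCS table: residential, 1/4-acre lots, soil group D → CN(II) = 87
CN(III) from CN(II)=87: (23·87)/(10 + 0.13·87) = 200100/2131 ≈ 93.900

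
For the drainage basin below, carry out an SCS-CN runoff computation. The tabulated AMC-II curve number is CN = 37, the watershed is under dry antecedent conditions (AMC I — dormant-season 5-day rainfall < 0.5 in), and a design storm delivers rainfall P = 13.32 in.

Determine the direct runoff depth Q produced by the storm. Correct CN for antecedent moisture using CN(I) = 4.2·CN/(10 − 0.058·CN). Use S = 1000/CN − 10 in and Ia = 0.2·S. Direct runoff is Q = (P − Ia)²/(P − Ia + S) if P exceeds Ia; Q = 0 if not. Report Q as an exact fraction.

CN(I) from CN(II)=37: (4.2·37)/(10 − 0.058·37) = 3700/187 ≈ 19.786
Retention S: 1000/CN − 10 with CN=19.786 → S = 1500/37 ≈ 40.541 in
Initial abstraction Ia = S/5 = (1500/37)/5 = 300/37 ≈ 8.108 in
Excess rainfall: 13.320 − 8.108 = 5.212 in; P > Ia so Q > 0
Q: (4821/925)² ÷ (42321/925) = 7747347/13048975 in (≈ 0.594 in)

Q = 7747347/13048975 in ≈ 0.594 in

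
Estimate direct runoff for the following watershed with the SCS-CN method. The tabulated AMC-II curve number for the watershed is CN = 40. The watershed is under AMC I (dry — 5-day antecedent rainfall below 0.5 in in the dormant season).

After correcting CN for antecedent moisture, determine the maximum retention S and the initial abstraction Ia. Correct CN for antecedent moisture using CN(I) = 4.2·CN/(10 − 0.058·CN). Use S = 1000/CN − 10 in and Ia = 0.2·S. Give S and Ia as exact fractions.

Dry (AMC I): CN(I) = 4.2·40/(10 − 0.058·40) = 168/(192/25) = 175/8 ≈ 21.875
Max retention: S = 1000/(175/8) − 10 = 250/7 in (≈ 35.714 in)
Ia = 0.2·(250/7) = 50/7 in ≈ 7.143 in

S = 250/7 in ≈ 35.714 in; Ia = 50/7 in ≈ 7.143 in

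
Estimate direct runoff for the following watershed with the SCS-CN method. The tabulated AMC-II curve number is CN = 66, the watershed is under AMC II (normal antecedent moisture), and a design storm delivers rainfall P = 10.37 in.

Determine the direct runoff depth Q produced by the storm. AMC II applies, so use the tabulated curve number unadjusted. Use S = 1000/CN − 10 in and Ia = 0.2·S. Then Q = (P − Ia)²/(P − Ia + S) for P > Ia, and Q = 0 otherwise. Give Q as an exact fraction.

AMC II — tabulated CN = 66 applies directly.
Retention S: 1000/CN − 10 with CN=66.000 → S = 170/33 ≈ 5.152 in
Ia = 0.2S: 0.2·5.152 = 1.030 in (exactly 34/33)
Since P=10.370 > Ia=1.030: effective rainfall P−Ia = 30821/3300 in
Runoff Q = (P−Ia)²/(P−Ia+S) = (9.340)²/(9.340+5.152) = 55878473/9282900 ≈ 6.020 in

Q = 55878473/9282900 in ≈ 6.020 in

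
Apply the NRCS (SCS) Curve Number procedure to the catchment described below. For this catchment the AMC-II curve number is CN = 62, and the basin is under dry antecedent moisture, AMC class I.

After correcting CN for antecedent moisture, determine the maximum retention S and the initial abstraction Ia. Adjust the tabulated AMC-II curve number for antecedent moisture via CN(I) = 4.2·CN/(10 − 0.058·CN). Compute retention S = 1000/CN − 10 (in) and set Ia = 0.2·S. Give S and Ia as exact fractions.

S = 9500/651 in ≈ 14.593 in; Ia = 1900/651 in ≈ 2.919 in

Dry (AMC I): CN(I) = 4.2·62/(10 − 0.058·62) = (1302/5)/(1601/250) = 65100/1601 ≈ 40.662
S = 1000/(65100/1601) − 10 = 9500/651 in ≈ 14.593 in
Ia = 0.2S: 0.2·14.593 = 2.919 in (exactly 1900/651)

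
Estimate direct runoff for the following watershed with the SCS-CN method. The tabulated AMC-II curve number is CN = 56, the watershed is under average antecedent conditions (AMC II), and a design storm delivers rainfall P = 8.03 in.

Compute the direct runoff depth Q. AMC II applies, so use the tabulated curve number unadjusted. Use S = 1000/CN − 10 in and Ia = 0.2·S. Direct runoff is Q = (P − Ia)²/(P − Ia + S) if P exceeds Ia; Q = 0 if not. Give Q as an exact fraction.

Q = 1858131/637700 in ≈ 2.914 in

Average conditions: CN = 56 (no AMC adjustment).
Retention S: 1000/CN − 10 with CN=56.000 → S = 55/7 ≈ 7.857 in
Ia = 0.2S: 0.2·7.857 = 1.571 in (exactly 11/7)
Since P=8.030 > Ia=1.571: effective rainfall P−Ia = 4521/700 in
Q = (4521/700)²/((4521/700) + 55/7) = (20439441/490000)/(10021/700) = 1858131/637700 in ≈ 2.914 in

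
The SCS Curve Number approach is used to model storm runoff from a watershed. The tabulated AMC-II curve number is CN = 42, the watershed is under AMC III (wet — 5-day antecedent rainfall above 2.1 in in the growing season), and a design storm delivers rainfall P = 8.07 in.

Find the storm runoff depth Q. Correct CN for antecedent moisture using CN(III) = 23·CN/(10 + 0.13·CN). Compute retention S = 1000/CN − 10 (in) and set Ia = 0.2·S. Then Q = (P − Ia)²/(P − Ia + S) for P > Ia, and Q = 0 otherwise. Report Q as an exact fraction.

Q = 110078631961/30032022300 in ≈ 3.665 in

Wet (AMC III): CN(III) = 23·42/(10 + 0.13·42) = 966/(773/50) = 48300/773 ≈ 62.484
S = 1000/(48300/773) − 10 = 2900/483 in ≈ 6.004 in
Ia = 0.2·(2900/483) = 580/483 in ≈ 1.201 in
Since P=8.070 > Ia=1.201: effective rainfall P−Ia = 331781/48300 in
Q = (331781/48300)²/((331781/48300) + 2900/483) = (110078631961/2332890000)/(621781/48300) = 110078631961/30032022300 in ≈ 3.665 in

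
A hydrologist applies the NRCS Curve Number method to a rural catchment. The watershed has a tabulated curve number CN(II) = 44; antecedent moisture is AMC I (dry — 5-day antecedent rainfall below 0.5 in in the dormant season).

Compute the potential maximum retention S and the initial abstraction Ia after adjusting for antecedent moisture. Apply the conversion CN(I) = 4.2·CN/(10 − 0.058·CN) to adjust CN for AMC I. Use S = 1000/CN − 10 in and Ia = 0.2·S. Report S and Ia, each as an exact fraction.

Adjust CN=44 to AMC I: 4.2·44/(10 − 0.058·44) → (924/5) ÷ (931/125) = 3300/133 ≈ 24.812
S = 1000/(3300/133) − 10 = 1000/33 in ≈ 30.303 in
Initial abstraction Ia = S/5 = (1000/33)/5 = 200/33 ≈ 6.061 in

S = 1000/33 in ≈ 30.303 in; Ia = 200/33 in ≈ 6.061 in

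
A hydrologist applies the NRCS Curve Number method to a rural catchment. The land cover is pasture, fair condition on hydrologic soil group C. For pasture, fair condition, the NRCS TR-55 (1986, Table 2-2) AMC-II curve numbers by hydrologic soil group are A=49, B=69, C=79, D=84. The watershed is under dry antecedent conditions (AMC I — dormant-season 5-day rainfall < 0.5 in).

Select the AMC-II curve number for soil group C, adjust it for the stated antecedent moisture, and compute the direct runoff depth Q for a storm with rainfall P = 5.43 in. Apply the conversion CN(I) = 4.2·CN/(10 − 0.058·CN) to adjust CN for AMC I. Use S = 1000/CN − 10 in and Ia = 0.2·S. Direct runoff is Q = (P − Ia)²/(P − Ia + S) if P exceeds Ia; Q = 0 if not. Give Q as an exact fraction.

NRCS table: pasture, fair condition, soil group C → CN(II) = 79
CN(I) from CN(II)=79: (4.2·79)/(10 − 0.058·79) = 7900/129 ≈ 61.240
Max retention: S = 1000/(7900/129) − 10 = 500/79 in (≈ 6.329 in)
Ia = 0.2S: 0.2·6.329 = 1.266 in (exactly 100/79)
Since P=5.430 > Ia=1.266: effective rainfall P−Ia = 32897/7900 in
Q: (32897/7900)² ÷ (82897/7900) = 1082212609/654886300 in (≈ 1.653 in)

Q = 1082212609/654886300 in ≈ 1.653 in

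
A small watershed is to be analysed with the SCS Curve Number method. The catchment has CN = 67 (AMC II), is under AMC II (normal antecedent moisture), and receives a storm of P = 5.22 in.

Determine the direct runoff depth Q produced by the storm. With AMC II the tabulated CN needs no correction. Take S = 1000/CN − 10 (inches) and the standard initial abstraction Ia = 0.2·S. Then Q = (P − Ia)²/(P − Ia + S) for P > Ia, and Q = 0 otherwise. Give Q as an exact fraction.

AMC II — tabulated CN = 67 applies directly.
Retention S: 1000/CN − 10 with CN=67.000 → S = 330/67 ≈ 4.925 in
Ia = 0.2S: 0.2·4.925 = 0.985 in (exactly 66/67)
Excess rainfall: 5.220 − 0.985 = 4.235 in; P > Ia so Q > 0
Q = (14187/3350)²/((14187/3350) + 330/67) = (201270969/11222500)/(30687/3350) = 67090323/34267150 in ≈ 1.958 in

Q = 67090323/34267150 in ≈ 1.958 in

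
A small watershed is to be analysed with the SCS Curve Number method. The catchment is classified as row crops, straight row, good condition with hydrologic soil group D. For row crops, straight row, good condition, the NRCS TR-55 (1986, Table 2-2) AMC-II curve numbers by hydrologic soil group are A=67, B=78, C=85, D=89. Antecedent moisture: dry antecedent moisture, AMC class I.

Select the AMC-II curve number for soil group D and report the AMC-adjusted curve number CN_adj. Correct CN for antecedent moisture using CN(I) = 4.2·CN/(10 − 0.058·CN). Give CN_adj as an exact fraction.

CN_adj = 186900/2419 ≈ 77.263

NRCS table: row crops, straight row, good condition, soil group D → CN(II) = 89
Dry (AMC I): CN(I) = 4.2·89/(10 − 0.058·89) = (1869/5)/(2419/500) = 186900/2419 ≈ 77.263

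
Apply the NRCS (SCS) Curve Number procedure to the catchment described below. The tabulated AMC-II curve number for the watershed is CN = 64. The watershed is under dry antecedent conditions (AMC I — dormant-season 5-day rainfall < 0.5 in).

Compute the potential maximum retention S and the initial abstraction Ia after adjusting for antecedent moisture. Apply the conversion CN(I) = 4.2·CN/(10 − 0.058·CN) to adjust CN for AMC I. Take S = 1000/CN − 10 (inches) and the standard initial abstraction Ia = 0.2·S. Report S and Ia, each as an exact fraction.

Dry (AMC I): CN(I) = 4.2·64/(10 − 0.058·64) = (1344/5)/(786/125) = 5600/131 ≈ 42.748
S = 1000/(5600/131) − 10 = 375/28 in ≈ 13.393 in
Ia = 0.2S: 0.2·13.393 = 2.679 in (exactly 75/28)

S = 375/28 in ≈ 13.393 in; Ia = 75/28 in ≈ 2.679 in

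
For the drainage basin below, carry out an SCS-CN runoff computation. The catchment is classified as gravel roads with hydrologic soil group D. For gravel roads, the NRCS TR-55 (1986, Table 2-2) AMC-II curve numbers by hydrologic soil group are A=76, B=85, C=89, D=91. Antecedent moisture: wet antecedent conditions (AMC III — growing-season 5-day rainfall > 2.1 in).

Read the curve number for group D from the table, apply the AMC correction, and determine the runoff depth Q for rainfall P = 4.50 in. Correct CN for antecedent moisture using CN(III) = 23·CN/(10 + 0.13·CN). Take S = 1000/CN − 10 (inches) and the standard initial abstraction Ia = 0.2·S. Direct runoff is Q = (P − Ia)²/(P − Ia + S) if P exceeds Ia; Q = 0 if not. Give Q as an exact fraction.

NRCS table: gravel roads, soil group D → CN(II) = 91
Adjust CN=91 to AMC III: 23·91/(10 + 0.13·91) → 2093 ÷ (2183/100) = 209300/2183 ≈ 95.877
Retention S: 1000/CN − 10 with CN=95.877 → S = 900/2093 ≈ 0.430 in
Initial abstraction Ia = S/5 = (900/2093)/5 = 180/2093 ≈ 0.086 in
Excess rainfall: 4.500 − 0.086 = 4.414 in; P > Ia so Q > 0
Q = (18477/4186)²/((18477/4186) + 900/2093) = (341399529/17522596)/(20277/4186) = 12644427/3143686 in ≈ 4.022 in

Q = 12644427/3143686 in ≈ 4.022 in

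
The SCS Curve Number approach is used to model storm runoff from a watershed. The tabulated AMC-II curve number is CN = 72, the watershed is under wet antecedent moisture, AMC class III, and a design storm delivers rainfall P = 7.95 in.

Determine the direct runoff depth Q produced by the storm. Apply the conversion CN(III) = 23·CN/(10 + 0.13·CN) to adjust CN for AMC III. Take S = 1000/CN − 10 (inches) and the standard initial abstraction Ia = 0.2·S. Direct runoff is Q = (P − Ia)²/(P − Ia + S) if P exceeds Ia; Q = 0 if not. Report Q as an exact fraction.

Wet (AMC III): CN(III) = 23·72/(10 + 0.13·72) = 1656/(484/25) = 10350/121 ≈ 85.537
Max retention: S = 1000/(10350/121) − 10 = 350/207 in (≈ 1.691 in)
Ia = 0.2S: 0.2·1.691 = 0.338 in (exactly 70/207)
Since P=7.950 > Ia=0.338: effective rainfall P−Ia = 31513/4140 in
Q = (31513/4140)²/((31513/4140) + 350/207) = (993069169/17139600)/(38513/4140) = 993069169/159443820 in ≈ 6.228 in

Q = 993069169/159443820 in ≈ 6.228 in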